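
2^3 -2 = 6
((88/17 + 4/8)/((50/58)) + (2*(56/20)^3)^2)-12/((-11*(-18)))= 33906933193/17531250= 1934.09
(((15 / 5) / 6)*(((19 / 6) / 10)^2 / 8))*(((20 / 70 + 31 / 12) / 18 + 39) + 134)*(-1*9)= -94515937 / 9676800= -9.77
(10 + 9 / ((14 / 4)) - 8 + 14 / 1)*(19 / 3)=2470 / 21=117.62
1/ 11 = 0.09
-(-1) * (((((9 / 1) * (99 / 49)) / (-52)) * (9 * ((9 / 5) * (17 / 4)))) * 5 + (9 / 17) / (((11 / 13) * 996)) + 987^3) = 961504682.62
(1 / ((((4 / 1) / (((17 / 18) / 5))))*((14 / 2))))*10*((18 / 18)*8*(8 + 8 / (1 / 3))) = 1088 / 63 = 17.27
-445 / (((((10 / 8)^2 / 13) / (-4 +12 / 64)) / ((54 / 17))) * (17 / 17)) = 44837.15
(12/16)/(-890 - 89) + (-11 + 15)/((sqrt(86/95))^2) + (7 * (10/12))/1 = 5178523/505164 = 10.25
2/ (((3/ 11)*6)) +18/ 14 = 158/ 63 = 2.51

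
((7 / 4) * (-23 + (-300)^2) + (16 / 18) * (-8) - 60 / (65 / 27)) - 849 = 73278839 / 468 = 156578.72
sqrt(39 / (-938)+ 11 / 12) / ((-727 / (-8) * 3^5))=20 * sqrt(277179) / 248562027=0.00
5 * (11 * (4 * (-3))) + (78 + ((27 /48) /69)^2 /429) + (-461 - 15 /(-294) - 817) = -1764935286253 /948915968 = -1859.95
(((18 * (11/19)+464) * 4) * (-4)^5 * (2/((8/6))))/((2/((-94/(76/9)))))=5856648192/361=16223402.19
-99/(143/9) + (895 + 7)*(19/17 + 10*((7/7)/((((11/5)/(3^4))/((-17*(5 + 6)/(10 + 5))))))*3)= -2744717923/221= -12419538.11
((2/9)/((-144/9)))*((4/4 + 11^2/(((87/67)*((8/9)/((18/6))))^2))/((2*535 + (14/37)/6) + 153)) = -1629868981/175371509760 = -0.01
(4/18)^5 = 32/59049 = 0.00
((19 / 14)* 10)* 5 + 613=4766 / 7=680.86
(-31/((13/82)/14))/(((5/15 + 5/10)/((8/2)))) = -854112/65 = -13140.18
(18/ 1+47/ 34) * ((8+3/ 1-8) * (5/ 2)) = 9885/ 68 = 145.37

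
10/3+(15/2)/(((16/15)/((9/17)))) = 11515/1632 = 7.06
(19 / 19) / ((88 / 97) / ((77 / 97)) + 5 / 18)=126 / 179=0.70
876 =876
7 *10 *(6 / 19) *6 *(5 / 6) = 110.53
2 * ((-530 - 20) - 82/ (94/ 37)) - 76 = -58306/ 47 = -1240.55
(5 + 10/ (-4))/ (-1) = -5/ 2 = -2.50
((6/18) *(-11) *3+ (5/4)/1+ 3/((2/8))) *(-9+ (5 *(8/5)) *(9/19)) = -891/76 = -11.72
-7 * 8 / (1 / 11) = -616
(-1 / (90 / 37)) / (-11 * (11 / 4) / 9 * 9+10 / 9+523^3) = -74 / 25750014815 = -0.00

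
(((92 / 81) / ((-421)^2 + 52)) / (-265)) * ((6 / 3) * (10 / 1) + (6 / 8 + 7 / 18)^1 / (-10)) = -164657 / 342503482050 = -0.00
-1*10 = -10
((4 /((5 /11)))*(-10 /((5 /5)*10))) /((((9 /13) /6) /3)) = -1144 /5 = -228.80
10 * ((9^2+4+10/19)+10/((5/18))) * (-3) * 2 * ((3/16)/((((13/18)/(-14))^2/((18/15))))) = -1979514936/3211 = -616479.27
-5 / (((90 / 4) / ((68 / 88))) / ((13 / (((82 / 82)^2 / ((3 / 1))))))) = -221 / 33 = -6.70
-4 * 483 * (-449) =867468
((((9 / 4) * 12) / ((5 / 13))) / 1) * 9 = 3159 / 5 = 631.80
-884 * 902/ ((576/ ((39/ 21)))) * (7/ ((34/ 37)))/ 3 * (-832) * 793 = 116289767308/ 27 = 4307028418.81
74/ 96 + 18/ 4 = 253/ 48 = 5.27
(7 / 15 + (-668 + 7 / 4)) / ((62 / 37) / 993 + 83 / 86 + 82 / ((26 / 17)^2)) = -18.48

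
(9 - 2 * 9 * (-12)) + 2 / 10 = 1126 / 5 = 225.20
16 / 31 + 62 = 1938 / 31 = 62.52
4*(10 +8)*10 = 720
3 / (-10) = -3 / 10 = -0.30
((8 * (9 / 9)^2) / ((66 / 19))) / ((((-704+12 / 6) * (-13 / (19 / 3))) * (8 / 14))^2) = 336091 / 98941244688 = 0.00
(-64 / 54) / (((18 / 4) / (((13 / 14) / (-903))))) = 416 / 1536003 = 0.00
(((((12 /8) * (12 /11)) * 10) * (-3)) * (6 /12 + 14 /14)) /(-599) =0.12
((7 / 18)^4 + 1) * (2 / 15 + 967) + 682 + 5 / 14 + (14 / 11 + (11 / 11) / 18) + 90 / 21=203358926143 / 121247280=1677.22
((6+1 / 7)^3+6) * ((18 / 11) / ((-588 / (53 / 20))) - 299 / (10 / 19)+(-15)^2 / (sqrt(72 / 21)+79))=-789132577673455 / 5870752328 - 36704250 * sqrt(42) / 14976409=-134433.51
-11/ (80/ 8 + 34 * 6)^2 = -11/ 45796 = -0.00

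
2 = 2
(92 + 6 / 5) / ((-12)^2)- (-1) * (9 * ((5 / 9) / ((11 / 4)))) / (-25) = 455 / 792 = 0.57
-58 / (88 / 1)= -29 / 44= -0.66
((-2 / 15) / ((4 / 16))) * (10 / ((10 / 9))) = -24 / 5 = -4.80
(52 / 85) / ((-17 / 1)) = -52 / 1445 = -0.04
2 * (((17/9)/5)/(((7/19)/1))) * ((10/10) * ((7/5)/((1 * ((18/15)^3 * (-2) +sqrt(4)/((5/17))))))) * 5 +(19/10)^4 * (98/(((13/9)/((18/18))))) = 5717309539/6435000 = 888.47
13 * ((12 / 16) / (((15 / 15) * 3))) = 13 / 4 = 3.25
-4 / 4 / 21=-1 / 21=-0.05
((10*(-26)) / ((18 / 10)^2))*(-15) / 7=32500 / 189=171.96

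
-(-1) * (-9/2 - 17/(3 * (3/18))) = -77/2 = -38.50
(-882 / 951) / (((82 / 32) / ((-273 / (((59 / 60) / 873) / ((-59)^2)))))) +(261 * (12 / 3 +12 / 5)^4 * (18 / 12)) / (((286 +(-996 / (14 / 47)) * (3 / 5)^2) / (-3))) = 3983702466712413312 / 13046063675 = 305356662.82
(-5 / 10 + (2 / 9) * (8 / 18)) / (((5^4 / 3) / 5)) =-13 / 1350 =-0.01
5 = 5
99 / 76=1.30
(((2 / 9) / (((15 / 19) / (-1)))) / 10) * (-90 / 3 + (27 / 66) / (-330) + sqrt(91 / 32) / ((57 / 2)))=51091 / 60500-sqrt(182) / 8100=0.84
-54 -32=-86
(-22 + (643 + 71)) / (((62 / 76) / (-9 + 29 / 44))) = -2412658 / 341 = -7075.24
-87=-87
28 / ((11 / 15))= 420 / 11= 38.18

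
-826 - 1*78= -904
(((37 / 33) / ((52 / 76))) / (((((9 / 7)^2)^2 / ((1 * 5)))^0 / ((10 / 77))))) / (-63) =-7030 / 2081079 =-0.00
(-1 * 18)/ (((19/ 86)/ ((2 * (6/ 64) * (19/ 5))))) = -1161/ 20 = -58.05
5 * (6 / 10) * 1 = 3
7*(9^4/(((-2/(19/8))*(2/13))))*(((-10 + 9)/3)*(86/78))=4169151/32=130285.97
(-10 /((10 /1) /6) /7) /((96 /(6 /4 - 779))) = 1555 /224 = 6.94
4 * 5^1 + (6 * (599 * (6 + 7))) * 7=327074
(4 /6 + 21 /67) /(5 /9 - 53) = -0.02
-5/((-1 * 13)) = 5/13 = 0.38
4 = 4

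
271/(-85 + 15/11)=-2981/920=-3.24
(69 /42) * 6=69 /7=9.86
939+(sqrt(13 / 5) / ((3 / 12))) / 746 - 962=-23+2 * sqrt(65) / 1865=-22.99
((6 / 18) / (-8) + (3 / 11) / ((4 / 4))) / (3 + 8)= 61 / 2904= 0.02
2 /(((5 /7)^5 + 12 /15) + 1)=84035 /83444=1.01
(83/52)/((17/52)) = 4.88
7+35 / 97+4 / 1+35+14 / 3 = 14849 / 291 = 51.03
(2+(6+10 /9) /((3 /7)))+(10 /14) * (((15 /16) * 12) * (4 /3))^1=5539 /189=29.31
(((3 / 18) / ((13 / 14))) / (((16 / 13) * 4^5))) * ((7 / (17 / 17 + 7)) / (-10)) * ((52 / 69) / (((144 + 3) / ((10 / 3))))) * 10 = -65 / 30523392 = -0.00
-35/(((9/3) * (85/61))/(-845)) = 360815/51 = 7074.80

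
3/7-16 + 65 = 346/7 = 49.43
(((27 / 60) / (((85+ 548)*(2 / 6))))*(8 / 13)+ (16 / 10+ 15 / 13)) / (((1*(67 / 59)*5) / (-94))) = -209566702 / 4594525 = -45.61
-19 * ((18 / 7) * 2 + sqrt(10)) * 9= -6156 / 7-171 * sqrt(10)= -1420.18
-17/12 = -1.42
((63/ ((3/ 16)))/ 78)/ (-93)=-56/ 1209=-0.05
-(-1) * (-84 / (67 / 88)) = -7392 / 67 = -110.33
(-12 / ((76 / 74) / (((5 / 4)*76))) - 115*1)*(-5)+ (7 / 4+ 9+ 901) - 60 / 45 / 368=971071 / 138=7036.75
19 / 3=6.33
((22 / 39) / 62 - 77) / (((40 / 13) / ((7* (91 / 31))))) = -29646617 / 57660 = -514.16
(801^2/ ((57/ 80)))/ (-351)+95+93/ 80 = -48794229/ 19760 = -2469.34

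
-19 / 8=-2.38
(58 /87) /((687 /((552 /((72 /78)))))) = 1196 /2061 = 0.58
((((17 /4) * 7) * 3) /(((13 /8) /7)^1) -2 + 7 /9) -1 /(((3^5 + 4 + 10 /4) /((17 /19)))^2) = 4030548922627 /10517055237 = 383.24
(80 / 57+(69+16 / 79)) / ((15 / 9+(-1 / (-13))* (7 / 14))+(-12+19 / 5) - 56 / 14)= -41332070 / 6143593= -6.73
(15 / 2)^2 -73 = -67 / 4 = -16.75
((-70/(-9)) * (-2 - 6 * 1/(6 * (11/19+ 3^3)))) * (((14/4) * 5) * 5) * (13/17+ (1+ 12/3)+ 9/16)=-11247380375/1282752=-8768.16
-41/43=-0.95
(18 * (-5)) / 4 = -45 / 2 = -22.50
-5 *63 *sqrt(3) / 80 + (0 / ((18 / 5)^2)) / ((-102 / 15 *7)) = -63 *sqrt(3) / 16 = -6.82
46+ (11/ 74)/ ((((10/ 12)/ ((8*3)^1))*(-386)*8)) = 3284761/ 71410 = 46.00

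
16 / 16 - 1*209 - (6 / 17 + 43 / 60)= -213251 / 1020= -209.07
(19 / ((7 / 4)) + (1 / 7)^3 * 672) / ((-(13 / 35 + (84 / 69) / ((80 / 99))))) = -288880 / 42329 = -6.82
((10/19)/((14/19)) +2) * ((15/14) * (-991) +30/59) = -16655685/5782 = -2880.61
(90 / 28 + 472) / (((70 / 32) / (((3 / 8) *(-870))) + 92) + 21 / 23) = 79875918 / 15616069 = 5.11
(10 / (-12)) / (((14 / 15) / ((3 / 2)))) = -75 / 56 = -1.34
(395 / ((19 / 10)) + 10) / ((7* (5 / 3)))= 2484 / 133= 18.68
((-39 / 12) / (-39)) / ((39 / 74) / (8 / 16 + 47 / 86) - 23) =-185 / 49942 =-0.00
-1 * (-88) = 88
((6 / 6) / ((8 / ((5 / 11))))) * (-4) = -5 / 22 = -0.23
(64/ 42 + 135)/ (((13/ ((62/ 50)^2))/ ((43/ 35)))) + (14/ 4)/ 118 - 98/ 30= 23397523301/ 1409362500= 16.60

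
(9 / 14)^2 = 81 / 196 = 0.41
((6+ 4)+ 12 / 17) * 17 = 182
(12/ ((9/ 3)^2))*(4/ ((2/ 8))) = 64/ 3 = 21.33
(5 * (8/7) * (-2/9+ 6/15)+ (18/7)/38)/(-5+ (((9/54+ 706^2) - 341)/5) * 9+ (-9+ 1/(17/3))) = 220490/182440480887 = 0.00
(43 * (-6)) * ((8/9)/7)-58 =-1906/21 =-90.76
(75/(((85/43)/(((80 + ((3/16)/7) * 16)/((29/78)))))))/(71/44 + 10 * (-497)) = -1246279320/754419659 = -1.65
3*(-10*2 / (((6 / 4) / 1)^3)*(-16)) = 2560 / 9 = 284.44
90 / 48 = 15 / 8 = 1.88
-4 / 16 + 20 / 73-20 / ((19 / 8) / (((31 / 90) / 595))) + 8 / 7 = 34521143 / 29709540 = 1.16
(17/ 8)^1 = 17/ 8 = 2.12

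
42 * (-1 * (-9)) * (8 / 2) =1512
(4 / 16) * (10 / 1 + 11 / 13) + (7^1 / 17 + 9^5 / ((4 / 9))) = 58725611 / 442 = 132863.37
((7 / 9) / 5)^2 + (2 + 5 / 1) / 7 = 1.02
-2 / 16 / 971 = -1 / 7768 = -0.00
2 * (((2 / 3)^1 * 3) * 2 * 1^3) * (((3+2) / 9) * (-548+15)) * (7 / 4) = -37310 / 9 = -4145.56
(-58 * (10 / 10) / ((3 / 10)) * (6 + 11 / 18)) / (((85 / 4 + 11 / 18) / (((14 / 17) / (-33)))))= 113680 / 77913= 1.46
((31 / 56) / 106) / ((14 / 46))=713 / 41552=0.02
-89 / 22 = -4.05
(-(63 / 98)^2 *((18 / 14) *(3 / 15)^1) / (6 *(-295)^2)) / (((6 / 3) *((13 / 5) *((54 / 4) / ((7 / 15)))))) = -3 / 2217397000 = -0.00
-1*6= -6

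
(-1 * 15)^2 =225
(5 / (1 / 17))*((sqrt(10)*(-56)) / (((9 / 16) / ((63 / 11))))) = -533120*sqrt(10) / 11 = -153261.22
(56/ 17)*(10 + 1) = 616/ 17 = 36.24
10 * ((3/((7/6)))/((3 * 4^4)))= 15/448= 0.03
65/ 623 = 0.10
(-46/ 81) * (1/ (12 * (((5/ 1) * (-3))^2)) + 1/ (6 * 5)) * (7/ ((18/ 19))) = -278369/ 1968300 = -0.14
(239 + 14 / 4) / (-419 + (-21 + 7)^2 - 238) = -485 / 922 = -0.53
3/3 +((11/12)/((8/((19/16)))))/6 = 9425/9216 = 1.02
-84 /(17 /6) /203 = -72 /493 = -0.15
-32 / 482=-16 / 241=-0.07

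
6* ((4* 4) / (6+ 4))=48 / 5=9.60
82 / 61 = 1.34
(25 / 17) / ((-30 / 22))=-55 / 51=-1.08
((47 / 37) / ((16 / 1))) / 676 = 47 / 400192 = 0.00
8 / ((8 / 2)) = 2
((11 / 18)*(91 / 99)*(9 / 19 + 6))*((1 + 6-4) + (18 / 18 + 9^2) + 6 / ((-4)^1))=623077 / 2052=303.64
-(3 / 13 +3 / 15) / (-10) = 14 / 325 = 0.04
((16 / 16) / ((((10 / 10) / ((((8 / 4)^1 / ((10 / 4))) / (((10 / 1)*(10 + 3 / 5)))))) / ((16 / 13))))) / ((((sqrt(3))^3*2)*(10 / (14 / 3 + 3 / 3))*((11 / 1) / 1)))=136*sqrt(3) / 5115825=0.00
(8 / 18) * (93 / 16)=31 / 12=2.58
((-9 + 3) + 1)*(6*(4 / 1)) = -120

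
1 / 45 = 0.02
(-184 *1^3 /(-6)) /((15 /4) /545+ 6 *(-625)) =-40112 /4904991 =-0.01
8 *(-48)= -384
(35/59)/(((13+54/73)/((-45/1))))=-114975/59177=-1.94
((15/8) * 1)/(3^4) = 5/216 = 0.02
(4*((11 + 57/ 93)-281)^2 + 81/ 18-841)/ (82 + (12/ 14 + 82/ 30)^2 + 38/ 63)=681474672375/ 224837482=3030.97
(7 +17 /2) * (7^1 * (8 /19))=868 /19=45.68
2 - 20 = -18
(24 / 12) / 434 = 1 / 217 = 0.00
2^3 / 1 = 8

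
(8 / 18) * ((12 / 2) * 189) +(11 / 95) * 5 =9587 / 19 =504.58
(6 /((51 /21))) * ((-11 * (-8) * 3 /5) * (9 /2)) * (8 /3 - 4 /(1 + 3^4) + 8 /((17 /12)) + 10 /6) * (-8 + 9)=5829.97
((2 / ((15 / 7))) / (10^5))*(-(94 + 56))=-7 / 5000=-0.00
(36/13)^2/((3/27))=11664/169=69.02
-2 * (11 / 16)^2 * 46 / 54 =-2783 / 3456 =-0.81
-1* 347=-347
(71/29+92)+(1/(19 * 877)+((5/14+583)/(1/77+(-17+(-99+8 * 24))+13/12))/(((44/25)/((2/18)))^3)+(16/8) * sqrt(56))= 4 * sqrt(14)+3059155131108216197/32389066874111904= 109.42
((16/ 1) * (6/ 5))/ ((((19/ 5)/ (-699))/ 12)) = -805248/ 19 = -42381.47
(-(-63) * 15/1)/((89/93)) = 87885/89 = 987.47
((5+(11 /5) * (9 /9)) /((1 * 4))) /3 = 3 /5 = 0.60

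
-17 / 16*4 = -17 / 4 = -4.25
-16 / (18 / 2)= -16 / 9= -1.78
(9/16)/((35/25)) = 45/112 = 0.40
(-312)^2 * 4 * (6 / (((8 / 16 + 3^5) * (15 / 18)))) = 28035072 / 2435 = 11513.38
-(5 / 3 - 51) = 148 / 3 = 49.33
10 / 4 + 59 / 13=183 / 26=7.04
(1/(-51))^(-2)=2601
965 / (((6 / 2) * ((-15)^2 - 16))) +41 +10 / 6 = 44.21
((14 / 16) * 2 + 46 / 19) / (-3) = -317 / 228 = -1.39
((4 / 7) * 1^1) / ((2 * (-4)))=-1 / 14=-0.07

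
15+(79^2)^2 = 38950096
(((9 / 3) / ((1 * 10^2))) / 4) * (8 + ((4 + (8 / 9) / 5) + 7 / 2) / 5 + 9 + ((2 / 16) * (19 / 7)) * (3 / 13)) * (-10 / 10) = -3048949 / 21840000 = -0.14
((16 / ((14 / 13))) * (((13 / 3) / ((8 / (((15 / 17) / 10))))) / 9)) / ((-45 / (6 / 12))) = -169 / 192780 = -0.00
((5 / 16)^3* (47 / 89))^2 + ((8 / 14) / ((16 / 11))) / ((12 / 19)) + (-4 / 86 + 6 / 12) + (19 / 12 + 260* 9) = 93707748038846645 / 40000590708736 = 2342.66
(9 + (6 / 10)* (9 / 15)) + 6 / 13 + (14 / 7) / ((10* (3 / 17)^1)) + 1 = 11656 / 975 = 11.95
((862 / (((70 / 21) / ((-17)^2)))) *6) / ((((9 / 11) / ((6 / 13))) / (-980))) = -3222590448 / 13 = -247891572.92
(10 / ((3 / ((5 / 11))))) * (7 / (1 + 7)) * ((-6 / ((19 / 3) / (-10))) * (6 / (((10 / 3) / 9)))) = 42525 / 209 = 203.47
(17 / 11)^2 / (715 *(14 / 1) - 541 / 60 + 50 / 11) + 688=688.00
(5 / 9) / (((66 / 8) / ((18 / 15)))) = 8 / 99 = 0.08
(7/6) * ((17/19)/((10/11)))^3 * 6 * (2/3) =45774421/10288500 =4.45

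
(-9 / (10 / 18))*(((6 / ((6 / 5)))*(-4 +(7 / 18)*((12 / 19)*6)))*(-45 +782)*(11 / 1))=31520016 / 19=1658948.21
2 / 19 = 0.11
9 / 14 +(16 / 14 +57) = 823 / 14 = 58.79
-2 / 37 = -0.05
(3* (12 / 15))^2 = 144 / 25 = 5.76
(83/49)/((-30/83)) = -6889/1470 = -4.69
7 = 7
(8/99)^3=512/970299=0.00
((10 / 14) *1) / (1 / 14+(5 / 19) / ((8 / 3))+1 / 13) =9880 / 3417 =2.89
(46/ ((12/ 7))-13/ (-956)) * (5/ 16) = 384985/ 45888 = 8.39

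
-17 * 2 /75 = -34 /75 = -0.45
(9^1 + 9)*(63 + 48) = 1998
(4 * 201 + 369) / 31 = 1173 / 31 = 37.84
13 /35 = 0.37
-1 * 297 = -297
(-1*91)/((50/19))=-1729/50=-34.58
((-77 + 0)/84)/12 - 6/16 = -65/144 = -0.45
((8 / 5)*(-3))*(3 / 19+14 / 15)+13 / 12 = -23681 / 5700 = -4.15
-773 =-773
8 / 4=2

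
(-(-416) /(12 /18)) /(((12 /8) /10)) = 4160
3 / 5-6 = -27 / 5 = -5.40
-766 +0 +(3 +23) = -740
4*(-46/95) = -184/95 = -1.94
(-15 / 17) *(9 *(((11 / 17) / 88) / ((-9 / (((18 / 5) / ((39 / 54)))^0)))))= 15 / 2312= 0.01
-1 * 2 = -2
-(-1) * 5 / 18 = 5 / 18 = 0.28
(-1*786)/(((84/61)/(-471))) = 3763761/14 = 268840.07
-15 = -15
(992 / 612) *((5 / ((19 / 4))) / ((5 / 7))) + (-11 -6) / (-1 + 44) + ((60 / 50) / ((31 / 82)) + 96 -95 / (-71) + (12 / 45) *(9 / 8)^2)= 2263594514459 / 22010176080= 102.84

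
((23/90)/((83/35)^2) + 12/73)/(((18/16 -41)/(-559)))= 2.94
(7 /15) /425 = 7 /6375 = 0.00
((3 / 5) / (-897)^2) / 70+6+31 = 3473228851 / 93871050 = 37.00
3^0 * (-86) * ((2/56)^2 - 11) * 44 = 41619.17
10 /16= 0.62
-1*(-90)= 90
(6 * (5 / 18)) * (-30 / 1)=-50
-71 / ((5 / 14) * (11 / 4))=-3976 / 55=-72.29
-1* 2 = -2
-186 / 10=-93 / 5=-18.60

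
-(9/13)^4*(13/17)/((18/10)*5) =-729/37349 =-0.02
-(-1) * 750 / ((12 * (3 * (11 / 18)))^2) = 375 / 242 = 1.55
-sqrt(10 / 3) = -sqrt(30) / 3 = -1.83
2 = 2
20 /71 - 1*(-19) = 1369 /71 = 19.28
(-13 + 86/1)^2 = 5329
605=605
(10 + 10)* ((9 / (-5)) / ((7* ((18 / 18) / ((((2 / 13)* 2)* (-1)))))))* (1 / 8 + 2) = 306 / 91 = 3.36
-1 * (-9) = 9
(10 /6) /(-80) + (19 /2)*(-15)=-6841 /48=-142.52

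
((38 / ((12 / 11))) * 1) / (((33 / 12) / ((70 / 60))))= 133 / 9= 14.78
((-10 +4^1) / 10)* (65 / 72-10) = 131 / 24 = 5.46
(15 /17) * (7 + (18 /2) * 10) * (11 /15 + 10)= 15617 /17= 918.65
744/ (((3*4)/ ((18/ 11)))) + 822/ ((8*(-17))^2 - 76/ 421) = 1448968087/ 14275690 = 101.50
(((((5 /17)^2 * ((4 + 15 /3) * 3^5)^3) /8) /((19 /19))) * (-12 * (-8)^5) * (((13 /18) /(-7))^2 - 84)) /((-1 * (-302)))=-26449525316604672000 /2138311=-12369353810837.00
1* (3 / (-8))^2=9 / 64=0.14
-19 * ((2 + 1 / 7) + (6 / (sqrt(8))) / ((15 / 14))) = -78.33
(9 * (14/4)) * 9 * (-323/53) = -183141/106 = -1727.75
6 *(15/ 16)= 45/ 8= 5.62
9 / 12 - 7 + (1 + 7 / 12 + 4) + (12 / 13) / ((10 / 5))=-8 / 39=-0.21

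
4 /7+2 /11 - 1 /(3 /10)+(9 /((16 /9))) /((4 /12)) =46597 /3696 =12.61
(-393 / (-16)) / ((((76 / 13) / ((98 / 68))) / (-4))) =-250341 / 10336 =-24.22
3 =3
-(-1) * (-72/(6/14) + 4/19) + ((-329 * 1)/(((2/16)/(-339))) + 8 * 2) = 16949828/19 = 892096.21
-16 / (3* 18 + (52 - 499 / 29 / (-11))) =-5104 / 34313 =-0.15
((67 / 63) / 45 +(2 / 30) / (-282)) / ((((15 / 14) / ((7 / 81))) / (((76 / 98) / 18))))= 23693 / 291406815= 0.00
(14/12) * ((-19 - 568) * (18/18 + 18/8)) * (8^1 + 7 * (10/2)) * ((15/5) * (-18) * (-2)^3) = -41344758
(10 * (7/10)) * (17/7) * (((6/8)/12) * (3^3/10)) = 459/160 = 2.87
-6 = -6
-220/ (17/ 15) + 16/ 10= -192.52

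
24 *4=96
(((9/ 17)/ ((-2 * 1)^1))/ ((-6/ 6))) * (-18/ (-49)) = 81/ 833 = 0.10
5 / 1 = 5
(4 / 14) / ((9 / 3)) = 2 / 21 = 0.10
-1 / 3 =-0.33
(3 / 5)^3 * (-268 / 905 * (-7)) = 50652 / 113125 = 0.45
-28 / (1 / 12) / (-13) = 336 / 13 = 25.85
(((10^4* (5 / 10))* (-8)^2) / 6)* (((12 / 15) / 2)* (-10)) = -213333.33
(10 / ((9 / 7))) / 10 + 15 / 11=212 / 99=2.14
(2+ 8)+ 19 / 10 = 119 / 10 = 11.90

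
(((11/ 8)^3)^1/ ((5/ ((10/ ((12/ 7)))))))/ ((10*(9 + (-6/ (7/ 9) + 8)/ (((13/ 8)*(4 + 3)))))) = 5934929/ 176609280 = 0.03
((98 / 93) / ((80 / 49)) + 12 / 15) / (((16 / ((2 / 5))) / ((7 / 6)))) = 37639 / 892800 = 0.04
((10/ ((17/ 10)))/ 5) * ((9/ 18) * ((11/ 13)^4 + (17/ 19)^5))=768051012360/ 1202237680163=0.64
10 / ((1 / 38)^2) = 14440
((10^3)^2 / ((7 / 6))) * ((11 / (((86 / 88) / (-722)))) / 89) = -2096688000000 / 26789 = -78266751.28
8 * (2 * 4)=64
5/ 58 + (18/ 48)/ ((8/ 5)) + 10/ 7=22725/ 12992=1.75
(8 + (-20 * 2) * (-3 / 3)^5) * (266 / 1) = 12768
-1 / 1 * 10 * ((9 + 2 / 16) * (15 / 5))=-1095 / 4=-273.75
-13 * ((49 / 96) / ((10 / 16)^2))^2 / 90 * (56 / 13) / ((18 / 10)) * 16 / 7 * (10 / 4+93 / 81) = -60543616 / 12301875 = -4.92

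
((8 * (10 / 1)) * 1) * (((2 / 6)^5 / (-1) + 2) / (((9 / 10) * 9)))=388000 / 19683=19.71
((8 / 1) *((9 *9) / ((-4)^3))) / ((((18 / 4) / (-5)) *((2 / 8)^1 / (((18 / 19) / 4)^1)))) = 405 / 38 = 10.66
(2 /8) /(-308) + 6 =7391 /1232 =6.00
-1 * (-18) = 18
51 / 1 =51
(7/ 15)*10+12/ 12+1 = 20/ 3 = 6.67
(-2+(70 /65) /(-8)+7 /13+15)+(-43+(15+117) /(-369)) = -191585 /6396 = -29.95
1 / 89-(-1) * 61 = 5430 / 89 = 61.01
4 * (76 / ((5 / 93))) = 28272 / 5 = 5654.40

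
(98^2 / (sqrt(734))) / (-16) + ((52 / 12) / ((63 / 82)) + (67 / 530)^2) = 300287821 / 53090100 - 2401 * sqrt(734) / 2936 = -16.50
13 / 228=0.06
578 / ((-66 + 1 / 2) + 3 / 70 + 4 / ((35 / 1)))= -20230 / 2287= -8.85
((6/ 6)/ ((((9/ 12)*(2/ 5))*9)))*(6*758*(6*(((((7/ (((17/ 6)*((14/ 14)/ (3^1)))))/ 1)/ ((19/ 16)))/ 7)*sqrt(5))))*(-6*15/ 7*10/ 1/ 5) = -523929600*sqrt(5)/ 2261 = -518152.23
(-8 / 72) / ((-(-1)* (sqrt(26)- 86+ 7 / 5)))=25* sqrt(26) / 1604511+ 235 / 178279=0.00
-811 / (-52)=811 / 52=15.60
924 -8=916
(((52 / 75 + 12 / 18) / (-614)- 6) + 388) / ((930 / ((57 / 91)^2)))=3175175139 / 19702569250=0.16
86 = 86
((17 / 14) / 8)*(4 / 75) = 17 / 2100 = 0.01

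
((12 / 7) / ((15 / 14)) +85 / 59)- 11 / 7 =3034 / 2065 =1.47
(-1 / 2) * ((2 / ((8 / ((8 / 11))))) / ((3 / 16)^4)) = -65536 / 891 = -73.55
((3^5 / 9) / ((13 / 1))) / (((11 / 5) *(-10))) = -27 / 286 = -0.09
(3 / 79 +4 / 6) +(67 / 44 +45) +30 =805327 / 10428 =77.23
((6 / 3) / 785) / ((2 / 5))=1 / 157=0.01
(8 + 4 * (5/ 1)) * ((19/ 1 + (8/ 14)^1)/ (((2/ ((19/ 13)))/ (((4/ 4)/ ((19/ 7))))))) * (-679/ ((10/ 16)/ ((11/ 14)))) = -8186024/ 65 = -125938.83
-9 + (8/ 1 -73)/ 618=-5627/ 618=-9.11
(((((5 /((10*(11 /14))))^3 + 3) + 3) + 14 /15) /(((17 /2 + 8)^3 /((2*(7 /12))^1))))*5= 4019932 /430489323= 0.01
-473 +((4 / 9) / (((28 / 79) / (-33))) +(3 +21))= -10298 / 21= -490.38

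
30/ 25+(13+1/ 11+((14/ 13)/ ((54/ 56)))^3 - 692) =-1608547124134/ 2378395305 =-676.32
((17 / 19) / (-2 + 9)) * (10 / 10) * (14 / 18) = 17 / 171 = 0.10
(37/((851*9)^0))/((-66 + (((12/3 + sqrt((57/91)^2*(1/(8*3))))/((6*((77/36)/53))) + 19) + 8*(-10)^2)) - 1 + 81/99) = 2795200389982/58120322182679 - 783221439*sqrt(6)/58120322182679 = 0.05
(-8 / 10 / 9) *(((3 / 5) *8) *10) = -64 / 15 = -4.27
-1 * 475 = -475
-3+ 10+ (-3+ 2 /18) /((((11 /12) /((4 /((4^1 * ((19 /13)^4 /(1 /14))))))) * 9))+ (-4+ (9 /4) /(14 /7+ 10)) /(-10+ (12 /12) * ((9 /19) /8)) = 6040937101583 /818772698898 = 7.38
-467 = -467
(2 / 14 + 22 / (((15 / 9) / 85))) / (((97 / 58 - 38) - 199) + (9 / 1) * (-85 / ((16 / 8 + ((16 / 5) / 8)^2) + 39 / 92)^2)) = -255414232570 / 79643303289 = -3.21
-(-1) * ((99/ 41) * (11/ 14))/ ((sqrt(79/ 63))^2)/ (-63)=-1089/ 45346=-0.02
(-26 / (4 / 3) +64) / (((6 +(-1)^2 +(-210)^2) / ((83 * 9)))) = 66483 / 88214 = 0.75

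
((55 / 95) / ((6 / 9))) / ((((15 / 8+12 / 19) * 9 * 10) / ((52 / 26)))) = 44 / 5715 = 0.01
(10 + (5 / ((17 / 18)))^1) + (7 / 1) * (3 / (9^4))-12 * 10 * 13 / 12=-4264531 / 37179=-114.70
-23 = -23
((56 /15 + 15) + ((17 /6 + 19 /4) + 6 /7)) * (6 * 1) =11413 /70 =163.04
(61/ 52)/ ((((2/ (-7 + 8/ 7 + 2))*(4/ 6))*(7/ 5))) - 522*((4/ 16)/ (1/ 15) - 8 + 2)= 11945799/ 10192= 1172.08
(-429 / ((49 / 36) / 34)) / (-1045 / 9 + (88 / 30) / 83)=178293960 / 1931237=92.32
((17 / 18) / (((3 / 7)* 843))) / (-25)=-119 / 1138050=-0.00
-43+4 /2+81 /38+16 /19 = -1445 /38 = -38.03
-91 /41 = -2.22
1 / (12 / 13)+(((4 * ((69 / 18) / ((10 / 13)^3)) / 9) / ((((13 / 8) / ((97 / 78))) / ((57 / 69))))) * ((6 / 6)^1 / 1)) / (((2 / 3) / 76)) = 270.84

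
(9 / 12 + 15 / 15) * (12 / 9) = 7 / 3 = 2.33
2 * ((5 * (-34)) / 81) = -340 / 81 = -4.20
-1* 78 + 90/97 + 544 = 45292/97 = 466.93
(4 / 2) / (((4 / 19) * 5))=1.90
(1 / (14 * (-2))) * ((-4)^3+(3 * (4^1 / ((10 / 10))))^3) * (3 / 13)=-96 / 7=-13.71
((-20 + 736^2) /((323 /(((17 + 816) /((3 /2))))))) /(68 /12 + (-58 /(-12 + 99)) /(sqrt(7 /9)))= 318505488 * sqrt(7) /37753 + 6317025512 /37753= 189646.17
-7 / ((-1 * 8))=7 / 8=0.88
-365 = -365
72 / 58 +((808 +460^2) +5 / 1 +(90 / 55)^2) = 745370969 / 3509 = 212416.92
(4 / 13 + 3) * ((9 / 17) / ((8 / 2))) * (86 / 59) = 16641 / 26078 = 0.64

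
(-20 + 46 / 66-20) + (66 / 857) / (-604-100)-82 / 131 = -4733751881 / 118553952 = -39.93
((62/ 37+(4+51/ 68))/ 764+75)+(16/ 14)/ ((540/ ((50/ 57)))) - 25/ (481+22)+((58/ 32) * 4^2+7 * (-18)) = -13503929758507/ 612716701968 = -22.04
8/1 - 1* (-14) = 22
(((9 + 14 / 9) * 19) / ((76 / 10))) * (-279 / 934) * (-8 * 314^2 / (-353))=-2903652200 / 164851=-17613.80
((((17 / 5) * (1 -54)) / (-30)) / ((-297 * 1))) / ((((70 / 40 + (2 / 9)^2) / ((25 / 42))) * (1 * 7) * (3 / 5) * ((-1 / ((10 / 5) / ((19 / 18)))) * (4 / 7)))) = 85 / 16093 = 0.01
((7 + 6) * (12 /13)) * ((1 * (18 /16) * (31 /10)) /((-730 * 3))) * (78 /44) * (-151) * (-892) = -366395913 /80300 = -4562.84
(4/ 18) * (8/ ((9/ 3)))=16/ 27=0.59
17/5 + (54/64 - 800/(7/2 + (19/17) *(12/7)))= -29588769/206240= -143.47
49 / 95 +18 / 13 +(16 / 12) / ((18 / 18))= 3.23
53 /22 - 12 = -211 /22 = -9.59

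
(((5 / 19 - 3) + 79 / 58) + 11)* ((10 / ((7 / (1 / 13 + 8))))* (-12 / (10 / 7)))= -6682410 / 7163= -932.91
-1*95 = -95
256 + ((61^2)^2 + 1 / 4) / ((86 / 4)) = 55405381 / 86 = 644248.62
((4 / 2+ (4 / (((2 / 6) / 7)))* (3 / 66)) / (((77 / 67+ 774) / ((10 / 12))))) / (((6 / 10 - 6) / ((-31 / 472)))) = 0.00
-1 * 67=-67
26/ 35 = 0.74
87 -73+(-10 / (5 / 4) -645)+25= -614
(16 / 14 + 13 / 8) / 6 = 155 / 336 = 0.46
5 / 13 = 0.38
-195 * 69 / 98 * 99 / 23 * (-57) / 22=300105 / 196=1531.15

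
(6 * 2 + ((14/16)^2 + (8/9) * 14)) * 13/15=188773/8640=21.85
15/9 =5/3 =1.67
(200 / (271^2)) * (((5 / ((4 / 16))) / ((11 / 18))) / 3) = 24000 / 807851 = 0.03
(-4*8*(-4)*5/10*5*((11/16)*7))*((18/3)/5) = 1848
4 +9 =13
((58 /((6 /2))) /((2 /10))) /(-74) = -145 /111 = -1.31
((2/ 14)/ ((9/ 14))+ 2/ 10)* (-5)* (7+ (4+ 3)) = -266/ 9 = -29.56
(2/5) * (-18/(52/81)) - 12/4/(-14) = -10011/910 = -11.00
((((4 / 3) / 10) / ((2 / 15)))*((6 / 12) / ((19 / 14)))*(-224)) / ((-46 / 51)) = 39984 / 437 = 91.50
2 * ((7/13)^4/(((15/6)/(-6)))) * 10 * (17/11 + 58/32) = -13.55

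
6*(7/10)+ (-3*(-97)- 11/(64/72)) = 11313/40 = 282.82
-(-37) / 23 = 37 / 23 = 1.61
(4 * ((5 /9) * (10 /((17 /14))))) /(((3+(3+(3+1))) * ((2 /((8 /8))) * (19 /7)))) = 980 /2907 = 0.34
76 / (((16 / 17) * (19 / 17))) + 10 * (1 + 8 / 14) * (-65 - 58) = -52097 / 28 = -1860.61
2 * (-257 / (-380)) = 257 / 190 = 1.35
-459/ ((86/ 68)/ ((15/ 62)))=-87.81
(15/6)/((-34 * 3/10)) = -25/102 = -0.25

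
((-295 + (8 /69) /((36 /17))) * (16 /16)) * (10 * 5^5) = -5723781250 /621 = -9217039.05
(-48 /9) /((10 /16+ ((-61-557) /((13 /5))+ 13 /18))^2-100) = -4672512 /48850236361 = -0.00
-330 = -330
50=50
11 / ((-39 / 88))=-24.82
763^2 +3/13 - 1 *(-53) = 7568889/13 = 582222.23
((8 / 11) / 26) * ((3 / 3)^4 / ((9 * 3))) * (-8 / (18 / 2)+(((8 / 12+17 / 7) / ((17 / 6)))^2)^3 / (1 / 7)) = 14616669099104 / 1281543505976097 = 0.01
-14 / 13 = -1.08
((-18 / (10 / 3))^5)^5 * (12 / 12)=-608266787713357709119683992618861307 / 298023223876953125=-2041004656618629674.23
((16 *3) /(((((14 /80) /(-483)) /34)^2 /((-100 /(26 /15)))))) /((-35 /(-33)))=-2092292674560000 /91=-22992227192967.03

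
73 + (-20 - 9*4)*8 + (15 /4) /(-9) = -4505 /12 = -375.42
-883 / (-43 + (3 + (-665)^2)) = -883 / 442185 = -0.00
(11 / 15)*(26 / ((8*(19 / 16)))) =572 / 285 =2.01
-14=-14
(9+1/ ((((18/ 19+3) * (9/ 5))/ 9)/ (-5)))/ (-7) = -8/ 21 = -0.38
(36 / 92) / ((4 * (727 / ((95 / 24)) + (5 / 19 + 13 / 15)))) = 2565 / 4845272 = 0.00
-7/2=-3.50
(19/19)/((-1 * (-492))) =1/492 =0.00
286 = 286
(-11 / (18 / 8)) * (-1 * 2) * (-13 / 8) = -143 / 9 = -15.89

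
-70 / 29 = -2.41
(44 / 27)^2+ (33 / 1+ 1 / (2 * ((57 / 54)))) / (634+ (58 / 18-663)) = 1090273 / 803358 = 1.36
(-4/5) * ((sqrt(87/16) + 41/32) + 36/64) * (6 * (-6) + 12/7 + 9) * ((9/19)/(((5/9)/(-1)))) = -14337 * sqrt(87)/3325 - 845883/26600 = -72.02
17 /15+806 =12107 /15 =807.13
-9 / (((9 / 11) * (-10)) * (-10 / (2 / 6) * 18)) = -11 / 5400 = -0.00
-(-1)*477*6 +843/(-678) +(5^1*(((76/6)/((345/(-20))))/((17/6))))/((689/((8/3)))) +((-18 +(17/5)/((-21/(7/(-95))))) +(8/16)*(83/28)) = 20728395107111147/7287835627800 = 2844.25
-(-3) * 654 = 1962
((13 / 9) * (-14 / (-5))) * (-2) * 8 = -2912 / 45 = -64.71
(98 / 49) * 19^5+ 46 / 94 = 232753329 / 47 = 4952198.49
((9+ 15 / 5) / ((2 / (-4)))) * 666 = -15984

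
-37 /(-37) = 1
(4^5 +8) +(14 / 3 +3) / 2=6215 / 6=1035.83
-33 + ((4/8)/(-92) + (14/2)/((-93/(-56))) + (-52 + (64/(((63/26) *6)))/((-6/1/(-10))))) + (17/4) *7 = -141344527/3234168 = -43.70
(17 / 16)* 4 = 17 / 4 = 4.25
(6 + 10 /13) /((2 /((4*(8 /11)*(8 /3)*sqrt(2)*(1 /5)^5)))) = 1024*sqrt(2) /121875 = 0.01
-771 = -771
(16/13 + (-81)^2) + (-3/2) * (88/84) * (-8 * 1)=598307/91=6574.80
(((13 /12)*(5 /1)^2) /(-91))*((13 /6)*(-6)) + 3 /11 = 3827 /924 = 4.14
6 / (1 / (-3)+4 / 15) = -90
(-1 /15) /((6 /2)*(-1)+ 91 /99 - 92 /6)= 33 /8620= 0.00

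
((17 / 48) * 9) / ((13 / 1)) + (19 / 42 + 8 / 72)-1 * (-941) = 12341461 / 13104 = 941.81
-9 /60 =-3 /20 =-0.15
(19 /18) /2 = 19 /36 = 0.53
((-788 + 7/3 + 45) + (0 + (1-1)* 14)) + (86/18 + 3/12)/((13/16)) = -85934/117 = -734.48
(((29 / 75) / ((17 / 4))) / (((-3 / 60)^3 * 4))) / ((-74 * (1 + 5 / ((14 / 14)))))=2320 / 5661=0.41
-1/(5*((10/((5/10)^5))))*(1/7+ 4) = -29/11200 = -0.00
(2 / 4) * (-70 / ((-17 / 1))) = 35 / 17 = 2.06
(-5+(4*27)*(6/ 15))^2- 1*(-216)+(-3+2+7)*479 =113731/ 25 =4549.24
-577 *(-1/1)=577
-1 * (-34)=34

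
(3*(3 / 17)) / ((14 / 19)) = 171 / 238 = 0.72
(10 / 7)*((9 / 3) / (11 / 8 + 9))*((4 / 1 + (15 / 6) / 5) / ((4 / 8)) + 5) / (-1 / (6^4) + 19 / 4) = 124416 / 102173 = 1.22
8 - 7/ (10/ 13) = -11/ 10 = -1.10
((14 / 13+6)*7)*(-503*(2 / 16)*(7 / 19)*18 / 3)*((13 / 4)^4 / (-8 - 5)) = 287408667 / 4864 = 59088.95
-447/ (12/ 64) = -2384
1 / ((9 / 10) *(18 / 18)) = 10 / 9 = 1.11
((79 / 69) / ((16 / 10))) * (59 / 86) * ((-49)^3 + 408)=-2732301505 / 47472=-57556.06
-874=-874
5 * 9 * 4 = 180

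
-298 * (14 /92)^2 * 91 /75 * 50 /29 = -664391 /46023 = -14.44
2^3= 8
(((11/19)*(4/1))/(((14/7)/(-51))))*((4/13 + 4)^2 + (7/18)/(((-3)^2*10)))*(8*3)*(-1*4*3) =15203856976/48165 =315661.93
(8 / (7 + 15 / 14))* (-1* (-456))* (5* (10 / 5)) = 510720 / 113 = 4519.65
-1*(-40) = 40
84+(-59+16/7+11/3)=650/21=30.95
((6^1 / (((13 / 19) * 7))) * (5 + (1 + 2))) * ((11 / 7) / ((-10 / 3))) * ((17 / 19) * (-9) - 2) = 151272 / 3185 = 47.50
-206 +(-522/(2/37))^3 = -900589116599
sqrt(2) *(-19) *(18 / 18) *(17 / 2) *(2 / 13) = -323 *sqrt(2) / 13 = -35.14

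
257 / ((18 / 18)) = 257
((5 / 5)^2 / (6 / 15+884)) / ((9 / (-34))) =-85 / 19899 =-0.00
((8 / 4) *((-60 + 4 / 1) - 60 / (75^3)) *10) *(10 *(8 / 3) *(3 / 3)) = -29866.74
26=26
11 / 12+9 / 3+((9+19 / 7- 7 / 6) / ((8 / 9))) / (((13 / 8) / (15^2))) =1798427 / 1092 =1646.91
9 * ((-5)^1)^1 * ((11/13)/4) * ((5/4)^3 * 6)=-185625/1664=-111.55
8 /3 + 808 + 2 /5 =12166 /15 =811.07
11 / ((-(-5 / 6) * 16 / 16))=66 / 5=13.20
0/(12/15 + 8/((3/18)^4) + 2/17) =0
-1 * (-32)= 32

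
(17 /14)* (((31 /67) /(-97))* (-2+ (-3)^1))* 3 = 7905 /90986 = 0.09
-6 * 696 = -4176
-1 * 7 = -7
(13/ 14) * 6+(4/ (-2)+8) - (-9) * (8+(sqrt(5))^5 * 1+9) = 1152/ 7+225 * sqrt(5) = 667.69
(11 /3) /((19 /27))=99 /19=5.21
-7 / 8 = -0.88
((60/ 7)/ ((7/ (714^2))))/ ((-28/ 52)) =-8115120/ 7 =-1159302.86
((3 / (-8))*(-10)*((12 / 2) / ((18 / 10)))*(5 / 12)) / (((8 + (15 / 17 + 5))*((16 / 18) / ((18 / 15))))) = 0.51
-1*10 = -10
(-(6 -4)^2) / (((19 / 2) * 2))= -4 / 19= -0.21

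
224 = 224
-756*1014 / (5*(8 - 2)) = -127764 / 5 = -25552.80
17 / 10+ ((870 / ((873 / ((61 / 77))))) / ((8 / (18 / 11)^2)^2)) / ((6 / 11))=1.86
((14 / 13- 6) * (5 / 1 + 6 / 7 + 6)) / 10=-2656 / 455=-5.84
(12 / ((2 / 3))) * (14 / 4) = 63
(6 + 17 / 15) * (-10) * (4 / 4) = -71.33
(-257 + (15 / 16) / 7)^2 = 65980.18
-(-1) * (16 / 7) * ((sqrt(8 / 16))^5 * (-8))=-16 * sqrt(2) / 7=-3.23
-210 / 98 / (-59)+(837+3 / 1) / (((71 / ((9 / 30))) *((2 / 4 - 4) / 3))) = -88143 / 29323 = -3.01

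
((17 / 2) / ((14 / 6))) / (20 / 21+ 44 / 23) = 3519 / 2768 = 1.27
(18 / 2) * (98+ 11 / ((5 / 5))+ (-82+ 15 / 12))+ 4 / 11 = 11203 / 44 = 254.61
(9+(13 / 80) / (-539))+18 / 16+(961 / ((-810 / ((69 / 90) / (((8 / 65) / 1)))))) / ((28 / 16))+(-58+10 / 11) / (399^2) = 57979645 / 9824976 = 5.90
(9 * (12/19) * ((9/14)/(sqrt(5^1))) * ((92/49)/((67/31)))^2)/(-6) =-0.21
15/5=3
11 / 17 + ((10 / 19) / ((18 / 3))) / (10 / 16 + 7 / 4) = 12593 / 18411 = 0.68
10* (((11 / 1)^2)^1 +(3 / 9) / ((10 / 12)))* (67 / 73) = 81338 / 73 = 1114.22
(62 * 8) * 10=4960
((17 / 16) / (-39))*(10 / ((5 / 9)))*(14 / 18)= -119 / 312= -0.38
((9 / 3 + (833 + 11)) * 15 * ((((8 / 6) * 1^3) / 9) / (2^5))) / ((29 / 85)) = 359975 / 2088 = 172.40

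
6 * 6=36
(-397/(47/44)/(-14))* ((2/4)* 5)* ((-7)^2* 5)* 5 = 3821125/47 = 81300.53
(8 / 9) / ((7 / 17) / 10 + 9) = 1360 / 13833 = 0.10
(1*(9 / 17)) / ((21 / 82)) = 246 / 119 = 2.07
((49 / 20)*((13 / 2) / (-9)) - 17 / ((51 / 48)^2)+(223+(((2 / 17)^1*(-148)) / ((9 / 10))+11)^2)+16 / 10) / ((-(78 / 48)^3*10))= -8312905568 / 1285739325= -6.47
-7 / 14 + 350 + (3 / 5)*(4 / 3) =350.30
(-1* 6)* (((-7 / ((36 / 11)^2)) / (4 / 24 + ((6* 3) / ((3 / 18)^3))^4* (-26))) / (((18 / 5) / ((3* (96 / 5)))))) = -484 / 45832557587932305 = -0.00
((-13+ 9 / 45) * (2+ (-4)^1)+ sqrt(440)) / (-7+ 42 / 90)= -192 / 49 - 15 * sqrt(110) / 49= -7.13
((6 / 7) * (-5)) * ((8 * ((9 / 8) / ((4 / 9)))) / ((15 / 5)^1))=-405 / 14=-28.93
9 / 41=0.22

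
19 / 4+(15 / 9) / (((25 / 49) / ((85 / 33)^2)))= 345293 / 13068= 26.42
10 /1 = 10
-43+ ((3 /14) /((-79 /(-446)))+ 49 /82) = -41.19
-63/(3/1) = -21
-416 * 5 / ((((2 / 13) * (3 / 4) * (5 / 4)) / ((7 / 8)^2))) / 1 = -33124 / 3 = -11041.33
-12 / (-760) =3 / 190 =0.02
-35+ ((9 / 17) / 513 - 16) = -49418 / 969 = -51.00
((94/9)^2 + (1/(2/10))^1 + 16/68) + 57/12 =655847/5508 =119.07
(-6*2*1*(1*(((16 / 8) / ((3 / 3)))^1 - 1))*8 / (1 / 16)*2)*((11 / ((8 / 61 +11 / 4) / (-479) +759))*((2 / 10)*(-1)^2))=-3949473792 / 443540905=-8.90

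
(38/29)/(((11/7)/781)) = 18886/29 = 651.24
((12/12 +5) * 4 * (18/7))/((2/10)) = 2160/7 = 308.57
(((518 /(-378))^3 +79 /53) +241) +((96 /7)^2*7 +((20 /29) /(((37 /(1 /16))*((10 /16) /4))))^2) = 13086110805418909 /8407456830297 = 1556.49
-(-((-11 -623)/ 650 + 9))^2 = -6801664/ 105625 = -64.39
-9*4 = -36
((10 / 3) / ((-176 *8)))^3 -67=-631184818301 / 9420668928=-67.00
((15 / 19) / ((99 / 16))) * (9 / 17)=240 / 3553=0.07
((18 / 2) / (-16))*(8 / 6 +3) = -39 / 16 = -2.44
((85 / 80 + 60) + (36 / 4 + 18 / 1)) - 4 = 1345 / 16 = 84.06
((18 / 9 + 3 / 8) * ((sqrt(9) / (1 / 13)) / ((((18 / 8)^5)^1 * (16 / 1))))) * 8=15808 / 19683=0.80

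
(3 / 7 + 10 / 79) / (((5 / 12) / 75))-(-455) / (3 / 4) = 1172240 / 1659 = 706.59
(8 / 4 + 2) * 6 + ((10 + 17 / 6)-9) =27.83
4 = 4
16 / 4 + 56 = 60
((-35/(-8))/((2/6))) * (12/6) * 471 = 49455/4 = 12363.75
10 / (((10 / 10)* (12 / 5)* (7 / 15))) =125 / 14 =8.93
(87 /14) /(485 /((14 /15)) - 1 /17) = 1479 /123661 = 0.01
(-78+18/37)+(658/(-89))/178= -22729601/293077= -77.56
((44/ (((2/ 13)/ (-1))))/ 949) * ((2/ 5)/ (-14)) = 22/ 2555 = 0.01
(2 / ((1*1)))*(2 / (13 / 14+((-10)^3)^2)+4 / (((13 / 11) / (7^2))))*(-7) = -422576397488 / 182000169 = -2321.85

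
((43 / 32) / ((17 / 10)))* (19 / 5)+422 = 425.00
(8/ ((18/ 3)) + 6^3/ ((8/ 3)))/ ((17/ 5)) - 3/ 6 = 2419/ 102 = 23.72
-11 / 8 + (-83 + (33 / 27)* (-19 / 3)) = -19897 / 216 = -92.12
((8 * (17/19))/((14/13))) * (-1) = -884/133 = -6.65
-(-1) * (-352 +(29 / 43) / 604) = -9142115 / 25972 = -352.00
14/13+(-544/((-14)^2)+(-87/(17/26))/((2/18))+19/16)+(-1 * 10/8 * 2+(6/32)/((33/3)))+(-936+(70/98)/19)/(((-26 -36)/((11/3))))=-1145.17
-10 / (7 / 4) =-40 / 7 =-5.71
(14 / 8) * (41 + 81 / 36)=1211 / 16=75.69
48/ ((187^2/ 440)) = 1920/ 3179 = 0.60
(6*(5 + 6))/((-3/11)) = -242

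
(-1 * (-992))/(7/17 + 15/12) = 67456/113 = 596.96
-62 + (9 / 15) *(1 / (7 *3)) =-2169 / 35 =-61.97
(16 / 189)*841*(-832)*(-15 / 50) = 5597696 / 315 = 17770.46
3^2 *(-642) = -5778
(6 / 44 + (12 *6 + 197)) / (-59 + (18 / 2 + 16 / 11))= -5921 / 1068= -5.54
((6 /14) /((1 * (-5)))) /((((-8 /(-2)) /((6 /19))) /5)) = -9 /266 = -0.03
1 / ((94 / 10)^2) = 25 / 2209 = 0.01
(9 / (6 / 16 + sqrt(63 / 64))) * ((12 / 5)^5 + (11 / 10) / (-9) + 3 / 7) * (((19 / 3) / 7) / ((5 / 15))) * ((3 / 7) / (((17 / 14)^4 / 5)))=-133951032992 / 156601875 + 133951032992 * sqrt(7) / 156601875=1407.71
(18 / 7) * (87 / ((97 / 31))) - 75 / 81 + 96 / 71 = 93617425 / 1301643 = 71.92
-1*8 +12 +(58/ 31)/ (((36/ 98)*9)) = 11465/ 2511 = 4.57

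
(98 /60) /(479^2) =49 /6883230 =0.00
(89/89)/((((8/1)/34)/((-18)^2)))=1377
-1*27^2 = -729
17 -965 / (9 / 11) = -10462 / 9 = -1162.44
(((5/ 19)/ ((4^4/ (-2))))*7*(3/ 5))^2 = 441/ 5914624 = 0.00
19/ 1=19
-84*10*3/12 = -210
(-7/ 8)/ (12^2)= -7/ 1152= -0.01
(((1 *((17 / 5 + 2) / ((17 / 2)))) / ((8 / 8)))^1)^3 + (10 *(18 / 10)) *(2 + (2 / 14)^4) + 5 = 60844204439 / 1474514125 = 41.26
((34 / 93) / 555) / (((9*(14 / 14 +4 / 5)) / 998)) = 33932 / 836163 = 0.04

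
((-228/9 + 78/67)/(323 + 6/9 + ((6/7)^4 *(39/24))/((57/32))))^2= 49114139898878404/8834867774251199209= 0.01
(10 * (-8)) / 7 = -80 / 7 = -11.43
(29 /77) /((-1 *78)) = -0.00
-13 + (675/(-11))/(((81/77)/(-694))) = 121411/3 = 40470.33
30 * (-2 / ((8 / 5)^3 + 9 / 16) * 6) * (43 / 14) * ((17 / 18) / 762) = -7310000 / 24848439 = -0.29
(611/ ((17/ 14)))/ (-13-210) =-8554/ 3791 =-2.26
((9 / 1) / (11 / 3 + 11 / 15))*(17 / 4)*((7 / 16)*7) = 37485 / 1408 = 26.62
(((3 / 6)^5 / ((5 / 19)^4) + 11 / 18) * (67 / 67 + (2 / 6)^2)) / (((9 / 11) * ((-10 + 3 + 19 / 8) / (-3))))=6.28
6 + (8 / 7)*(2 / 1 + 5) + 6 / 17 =244 / 17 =14.35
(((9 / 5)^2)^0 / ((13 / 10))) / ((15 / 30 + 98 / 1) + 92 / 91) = 140 / 18111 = 0.01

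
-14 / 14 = -1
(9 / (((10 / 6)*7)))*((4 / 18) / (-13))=-6 / 455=-0.01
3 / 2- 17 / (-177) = 565 / 354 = 1.60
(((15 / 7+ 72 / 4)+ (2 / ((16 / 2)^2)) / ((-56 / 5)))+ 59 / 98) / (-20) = -260189 / 250880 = -1.04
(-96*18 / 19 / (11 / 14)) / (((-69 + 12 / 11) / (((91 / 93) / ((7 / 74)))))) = 17.63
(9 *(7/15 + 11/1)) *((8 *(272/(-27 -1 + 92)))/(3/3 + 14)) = 5848/25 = 233.92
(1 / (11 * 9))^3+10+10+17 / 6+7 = 57894509 / 1940598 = 29.83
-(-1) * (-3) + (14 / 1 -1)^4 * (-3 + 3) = -3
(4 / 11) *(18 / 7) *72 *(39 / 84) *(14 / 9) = 3744 / 77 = 48.62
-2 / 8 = -1 / 4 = -0.25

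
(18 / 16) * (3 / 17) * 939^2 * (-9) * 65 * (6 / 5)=-8356069917 / 68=-122883381.13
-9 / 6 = -1.50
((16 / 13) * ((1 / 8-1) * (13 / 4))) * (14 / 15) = -49 / 15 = -3.27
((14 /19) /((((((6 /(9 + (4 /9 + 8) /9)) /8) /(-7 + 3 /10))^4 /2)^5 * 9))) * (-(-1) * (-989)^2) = 209066324958676794659809338405420002895747550472029337774555739376257410553083588198072433246208 /88129556045173937607234853189921237632060386262171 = 2372261183881516615731964000000000000000000000.00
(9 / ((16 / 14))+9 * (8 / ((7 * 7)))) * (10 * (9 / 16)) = 164835 / 3136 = 52.56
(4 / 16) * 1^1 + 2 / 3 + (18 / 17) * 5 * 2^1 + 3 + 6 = 4183 / 204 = 20.50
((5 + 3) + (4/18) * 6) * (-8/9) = -224/27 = -8.30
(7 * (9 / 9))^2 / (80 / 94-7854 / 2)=-2303 / 184529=-0.01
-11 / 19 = -0.58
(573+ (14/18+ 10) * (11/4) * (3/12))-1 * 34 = 78683/144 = 546.41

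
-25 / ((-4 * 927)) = 0.01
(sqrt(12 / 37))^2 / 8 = 3 / 74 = 0.04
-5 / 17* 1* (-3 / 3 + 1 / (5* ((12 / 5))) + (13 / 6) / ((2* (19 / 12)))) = 265 / 3876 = 0.07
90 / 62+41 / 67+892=1856970 / 2077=894.06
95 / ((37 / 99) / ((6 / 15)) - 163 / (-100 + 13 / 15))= 5594094 / 151841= 36.84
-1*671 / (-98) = 6.85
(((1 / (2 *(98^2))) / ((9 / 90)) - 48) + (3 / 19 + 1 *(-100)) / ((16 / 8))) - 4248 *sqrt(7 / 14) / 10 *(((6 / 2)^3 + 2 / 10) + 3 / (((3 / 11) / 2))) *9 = -2351268 *sqrt(2) / 25 - 17868147 / 182476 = -133105.72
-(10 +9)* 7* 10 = -1330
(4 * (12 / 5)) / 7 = 48 / 35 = 1.37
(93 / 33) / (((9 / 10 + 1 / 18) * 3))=0.98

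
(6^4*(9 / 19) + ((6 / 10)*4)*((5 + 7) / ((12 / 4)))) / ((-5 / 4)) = -236928 / 475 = -498.80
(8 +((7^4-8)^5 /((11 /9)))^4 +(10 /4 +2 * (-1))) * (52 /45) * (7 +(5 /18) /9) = 7367515904960468699225144483509604990920865827398119313730771559969801707333 /53366445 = 138055212502171892829382700000000000000000000000000000000000000000000.00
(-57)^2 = 3249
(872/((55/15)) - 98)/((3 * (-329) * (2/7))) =-769/1551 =-0.50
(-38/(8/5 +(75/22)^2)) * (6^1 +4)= -919600/31997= -28.74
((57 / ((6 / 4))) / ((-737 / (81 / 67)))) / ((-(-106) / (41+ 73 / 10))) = -743337 / 26170870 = -0.03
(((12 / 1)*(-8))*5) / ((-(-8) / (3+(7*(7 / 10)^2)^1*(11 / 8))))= -18519 / 40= -462.98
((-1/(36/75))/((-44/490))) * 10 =30625/132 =232.01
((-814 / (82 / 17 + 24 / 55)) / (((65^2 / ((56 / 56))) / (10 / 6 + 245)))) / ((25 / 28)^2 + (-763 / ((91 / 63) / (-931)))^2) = -8831079488 / 236390110083983893497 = -0.00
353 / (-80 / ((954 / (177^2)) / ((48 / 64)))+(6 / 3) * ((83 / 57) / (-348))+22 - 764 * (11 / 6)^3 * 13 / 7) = -1948336551 / 59009958995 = -0.03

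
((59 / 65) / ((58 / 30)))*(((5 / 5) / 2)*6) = 531 / 377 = 1.41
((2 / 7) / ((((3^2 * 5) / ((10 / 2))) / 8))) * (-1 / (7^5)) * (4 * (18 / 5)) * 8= -1024 / 588245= -0.00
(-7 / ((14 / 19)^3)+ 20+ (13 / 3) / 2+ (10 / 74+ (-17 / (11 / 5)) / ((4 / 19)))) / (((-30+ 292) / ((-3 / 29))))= 15268453 / 1212215312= 0.01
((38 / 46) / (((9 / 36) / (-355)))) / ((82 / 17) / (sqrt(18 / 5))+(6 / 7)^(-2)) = -300.52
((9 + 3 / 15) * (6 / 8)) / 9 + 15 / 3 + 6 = 353 / 30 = 11.77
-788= -788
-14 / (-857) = 14 / 857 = 0.02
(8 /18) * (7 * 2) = 56 /9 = 6.22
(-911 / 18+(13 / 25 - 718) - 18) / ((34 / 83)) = -29360503 / 15300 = -1918.99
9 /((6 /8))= 12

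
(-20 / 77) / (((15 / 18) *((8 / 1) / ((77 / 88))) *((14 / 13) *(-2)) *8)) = 39 / 19712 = 0.00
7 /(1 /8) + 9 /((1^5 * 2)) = 121 /2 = 60.50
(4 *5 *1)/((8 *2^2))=5/8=0.62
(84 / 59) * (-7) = -588 / 59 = -9.97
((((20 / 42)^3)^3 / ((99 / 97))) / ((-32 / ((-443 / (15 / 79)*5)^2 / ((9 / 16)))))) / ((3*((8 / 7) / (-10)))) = 74252894295625000000 / 2729713582942731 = 27201.72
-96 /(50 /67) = -128.64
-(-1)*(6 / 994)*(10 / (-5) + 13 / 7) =-3 / 3479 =-0.00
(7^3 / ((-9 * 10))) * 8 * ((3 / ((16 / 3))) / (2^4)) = -343 / 320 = -1.07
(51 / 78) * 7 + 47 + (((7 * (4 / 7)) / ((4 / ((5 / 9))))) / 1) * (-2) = 11809 / 234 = 50.47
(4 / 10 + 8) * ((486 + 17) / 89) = 21126 / 445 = 47.47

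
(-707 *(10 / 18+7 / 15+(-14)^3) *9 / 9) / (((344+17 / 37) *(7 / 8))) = 3690182864 / 573525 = 6434.21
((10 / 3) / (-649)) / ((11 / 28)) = -280 / 21417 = -0.01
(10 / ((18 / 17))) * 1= 85 / 9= 9.44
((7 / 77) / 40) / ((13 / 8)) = 1 / 715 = 0.00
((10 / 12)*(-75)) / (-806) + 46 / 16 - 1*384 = -1228497 / 3224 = -381.05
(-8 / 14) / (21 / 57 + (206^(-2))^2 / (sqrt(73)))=-17991783453538544954368 / 11599965647676167141271 + 2600375554624 * sqrt(73) / 81199759533733169988897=-1.55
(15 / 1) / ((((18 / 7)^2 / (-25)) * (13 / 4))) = -6125 / 351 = -17.45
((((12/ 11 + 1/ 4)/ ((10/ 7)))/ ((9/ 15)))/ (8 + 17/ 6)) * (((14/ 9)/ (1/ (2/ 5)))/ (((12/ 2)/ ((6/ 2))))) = 2891/ 64350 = 0.04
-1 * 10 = -10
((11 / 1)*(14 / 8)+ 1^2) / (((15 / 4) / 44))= 1188 / 5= 237.60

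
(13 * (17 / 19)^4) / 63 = 0.13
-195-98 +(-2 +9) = -286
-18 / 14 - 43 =-310 / 7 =-44.29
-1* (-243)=243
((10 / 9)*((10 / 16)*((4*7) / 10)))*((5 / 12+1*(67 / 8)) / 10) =1477 / 864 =1.71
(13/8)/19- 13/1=-1963/152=-12.91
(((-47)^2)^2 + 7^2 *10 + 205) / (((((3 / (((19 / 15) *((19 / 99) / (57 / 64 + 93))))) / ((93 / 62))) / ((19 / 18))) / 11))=59510220416 / 811215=73359.37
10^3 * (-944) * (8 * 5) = -37760000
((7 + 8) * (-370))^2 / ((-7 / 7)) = -30802500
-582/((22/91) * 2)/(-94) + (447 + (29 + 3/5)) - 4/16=1264466/2585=489.16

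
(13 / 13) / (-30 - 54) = -1 / 84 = -0.01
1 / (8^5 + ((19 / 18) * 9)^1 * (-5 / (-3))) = 6 / 196703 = 0.00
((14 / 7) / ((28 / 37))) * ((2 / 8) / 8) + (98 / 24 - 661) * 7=-6180161 / 1344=-4598.33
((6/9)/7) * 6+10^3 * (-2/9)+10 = -13334/63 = -211.65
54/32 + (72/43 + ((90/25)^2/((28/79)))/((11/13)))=61685181/1324400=46.58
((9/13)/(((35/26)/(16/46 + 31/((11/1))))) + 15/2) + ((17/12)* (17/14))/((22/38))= 2571397/212520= 12.10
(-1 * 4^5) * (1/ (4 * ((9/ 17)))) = -4352/ 9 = -483.56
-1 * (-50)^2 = -2500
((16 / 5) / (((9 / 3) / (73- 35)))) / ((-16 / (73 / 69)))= -2774 / 1035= -2.68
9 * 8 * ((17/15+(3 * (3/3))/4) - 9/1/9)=318/5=63.60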